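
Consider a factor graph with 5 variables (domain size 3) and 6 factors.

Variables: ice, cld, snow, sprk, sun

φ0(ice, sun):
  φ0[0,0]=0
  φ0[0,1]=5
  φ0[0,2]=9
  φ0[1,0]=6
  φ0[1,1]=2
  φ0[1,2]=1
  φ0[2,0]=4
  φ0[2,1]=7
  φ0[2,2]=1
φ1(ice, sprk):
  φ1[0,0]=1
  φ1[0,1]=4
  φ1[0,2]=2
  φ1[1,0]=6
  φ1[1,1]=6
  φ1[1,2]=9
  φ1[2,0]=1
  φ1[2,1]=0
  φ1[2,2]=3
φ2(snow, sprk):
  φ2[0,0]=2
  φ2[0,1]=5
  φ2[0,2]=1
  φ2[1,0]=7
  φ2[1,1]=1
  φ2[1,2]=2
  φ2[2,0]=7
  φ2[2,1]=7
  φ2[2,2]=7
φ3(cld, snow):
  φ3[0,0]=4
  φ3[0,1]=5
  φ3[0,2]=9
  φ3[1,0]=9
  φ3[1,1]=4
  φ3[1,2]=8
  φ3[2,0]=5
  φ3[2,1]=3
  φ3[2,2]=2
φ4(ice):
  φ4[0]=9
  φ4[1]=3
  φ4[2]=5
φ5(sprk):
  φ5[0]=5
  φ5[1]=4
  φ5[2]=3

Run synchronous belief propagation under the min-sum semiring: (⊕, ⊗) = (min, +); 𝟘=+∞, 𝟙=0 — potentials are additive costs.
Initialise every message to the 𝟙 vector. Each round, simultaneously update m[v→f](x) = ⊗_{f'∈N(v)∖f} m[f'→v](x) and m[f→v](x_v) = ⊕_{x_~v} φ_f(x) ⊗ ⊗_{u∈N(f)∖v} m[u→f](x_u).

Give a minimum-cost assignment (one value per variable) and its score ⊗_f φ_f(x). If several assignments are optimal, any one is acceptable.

assignment: (ice=2, cld=2, snow=1, sprk=1, sun=2); score = 14

init: all messages = 𝟙 over 3 values
r1 m[φ0→ice] = [0, 1, 1]
r1 m[φ0→sun] = [0, 2, 1]
r1 m[φ1→ice] = [1, 6, 0]
r1 m[φ1→sprk] = [1, 0, 2]
r1 m[φ2→snow] = [1, 1, 7]
r1 m[φ2→sprk] = [2, 1, 1]
r1 m[φ3→cld] = [4, 4, 2]
r1 m[φ3→snow] = [4, 3, 2]
r1 m[φ4→ice] = [9, 3, 5]
r1 m[φ5→sprk] = [5, 4, 3]
r1 m[ice→φ0] = [0, 0, 0]
r1 m[ice→φ1] = [0, 0, 0]
r1 m[ice→φ4] = [0, 0, 0]
r1 m[cld→φ3] = [0, 0, 0]
r1 m[snow→φ2] = [0, 0, 0]
r1 m[snow→φ3] = [0, 0, 0]
r1 m[sprk→φ1] = [0, 0, 0]
r1 m[sprk→φ2] = [0, 0, 0]
r1 m[sprk→φ5] = [0, 0, 0]
r1 m[sun→φ0] = [0, 0, 0]
r2 m[φ0→ice] = [0, 1, 1]
r2 m[φ0→sun] = [0, 2, 1]
r2 m[φ1→ice] = [1, 6, 0]
r2 m[φ1→sprk] = [1, 0, 2]
r2 m[φ2→snow] = [1, 1, 7]
r2 m[φ2→sprk] = [2, 1, 1]
r2 m[φ3→cld] = [4, 4, 2]
r2 m[φ3→snow] = [4, 3, 2]
r2 m[φ4→ice] = [9, 3, 5]
r2 m[φ5→sprk] = [5, 4, 3]
r2 m[ice→φ0] = [10, 9, 5]
r2 m[ice→φ1] = [9, 4, 6]
r2 m[ice→φ4] = [1, 7, 1]
r2 m[cld→φ3] = [0, 0, 0]
r2 m[snow→φ2] = [4, 3, 2]
r2 m[snow→φ3] = [1, 1, 7]
r2 m[sprk→φ1] = [7, 5, 4]
r2 m[sprk→φ2] = [6, 4, 5]
r2 m[sprk→φ5] = [3, 1, 3]
r2 m[sun→φ0] = [0, 0, 0]
r3 m[φ0→ice] = [0, 1, 1]
r3 m[φ0→sun] = [9, 11, 6]
r3 m[φ1→ice] = [6, 11, 5]
r3 m[φ1→sprk] = [7, 6, 9]
r3 m[φ2→snow] = [6, 5, 11]
r3 m[φ2→sprk] = [6, 4, 5]
r3 m[φ3→cld] = [5, 5, 4]
r3 m[φ3→snow] = [4, 3, 2]
r3 m[φ4→ice] = [9, 3, 5]
r3 m[φ5→sprk] = [5, 4, 3]
r3 m[ice→φ0] = [10, 9, 5]
r3 m[ice→φ1] = [9, 4, 6]
r3 m[ice→φ4] = [1, 7, 1]
r3 m[cld→φ3] = [0, 0, 0]
r3 m[snow→φ2] = [4, 3, 2]
r3 m[snow→φ3] = [1, 1, 7]
r3 m[sprk→φ1] = [7, 5, 4]
r3 m[sprk→φ2] = [6, 4, 5]
r3 m[sprk→φ5] = [3, 1, 3]
r3 m[sun→φ0] = [0, 0, 0]
r4 m[φ0→ice] = [0, 1, 1]
r4 m[φ0→sun] = [9, 11, 6]
r4 m[φ1→ice] = [6, 11, 5]
r4 m[φ1→sprk] = [7, 6, 9]
r4 m[φ2→snow] = [6, 5, 11]
r4 m[φ2→sprk] = [6, 4, 5]
r4 m[φ3→cld] = [5, 5, 4]
r4 m[φ3→snow] = [4, 3, 2]
r4 m[φ4→ice] = [9, 3, 5]
r4 m[φ5→sprk] = [5, 4, 3]
r4 m[ice→φ0] = [15, 14, 10]
r4 m[ice→φ1] = [9, 4, 6]
r4 m[ice→φ4] = [6, 12, 6]
r4 m[cld→φ3] = [0, 0, 0]
r4 m[snow→φ2] = [4, 3, 2]
r4 m[snow→φ3] = [6, 5, 11]
r4 m[sprk→φ1] = [11, 8, 8]
r4 m[sprk→φ2] = [12, 10, 12]
r4 m[sprk→φ5] = [13, 10, 14]
r4 m[sun→φ0] = [0, 0, 0]
r5 m[φ0→ice] = [0, 1, 1]
r5 m[φ0→sun] = [14, 16, 11]
r5 m[φ1→ice] = [10, 14, 8]
r5 m[φ1→sprk] = [7, 6, 9]
r5 m[φ2→snow] = [13, 11, 17]
r5 m[φ2→sprk] = [6, 4, 5]
r5 m[φ3→cld] = [10, 9, 8]
r5 m[φ3→snow] = [4, 3, 2]
r5 m[φ4→ice] = [9, 3, 5]
r5 m[φ5→sprk] = [5, 4, 3]
r5 m[ice→φ0] = [15, 14, 10]
r5 m[ice→φ1] = [9, 4, 6]
r5 m[ice→φ4] = [6, 12, 6]
r5 m[cld→φ3] = [0, 0, 0]
r5 m[snow→φ2] = [4, 3, 2]
r5 m[snow→φ3] = [6, 5, 11]
r5 m[sprk→φ1] = [11, 8, 8]
r5 m[sprk→φ2] = [12, 10, 12]
r5 m[sprk→φ5] = [13, 10, 14]
r5 m[sun→φ0] = [0, 0, 0]
r6 m[φ0→ice] = [0, 1, 1]
r6 m[φ0→sun] = [14, 16, 11]
r6 m[φ1→ice] = [10, 14, 8]
r6 m[φ1→sprk] = [7, 6, 9]
r6 m[φ2→snow] = [13, 11, 17]
r6 m[φ2→sprk] = [6, 4, 5]
r6 m[φ3→cld] = [10, 9, 8]
r6 m[φ3→snow] = [4, 3, 2]
r6 m[φ4→ice] = [9, 3, 5]
r6 m[φ5→sprk] = [5, 4, 3]
r6 m[ice→φ0] = [19, 17, 13]
r6 m[ice→φ1] = [9, 4, 6]
r6 m[ice→φ4] = [10, 15, 9]
r6 m[cld→φ3] = [0, 0, 0]
r6 m[snow→φ2] = [4, 3, 2]
r6 m[snow→φ3] = [13, 11, 17]
r6 m[sprk→φ1] = [11, 8, 8]
r6 m[sprk→φ2] = [12, 10, 12]
r6 m[sprk→φ5] = [13, 10, 14]
r6 m[sun→φ0] = [0, 0, 0]
r7 m[φ0→ice] = [0, 1, 1]
r7 m[φ0→sun] = [17, 19, 14]
r7 m[φ1→ice] = [10, 14, 8]
r7 m[φ1→sprk] = [7, 6, 9]
r7 m[φ2→snow] = [13, 11, 17]
r7 m[φ2→sprk] = [6, 4, 5]
r7 m[φ3→cld] = [16, 15, 14]
r7 m[φ3→snow] = [4, 3, 2]
r7 m[φ4→ice] = [9, 3, 5]
r7 m[φ5→sprk] = [5, 4, 3]
r7 m[ice→φ0] = [19, 17, 13]
r7 m[ice→φ1] = [9, 4, 6]
r7 m[ice→φ4] = [10, 15, 9]
r7 m[cld→φ3] = [0, 0, 0]
r7 m[snow→φ2] = [4, 3, 2]
r7 m[snow→φ3] = [13, 11, 17]
r7 m[sprk→φ1] = [11, 8, 8]
r7 m[sprk→φ2] = [12, 10, 12]
r7 m[sprk→φ5] = [13, 10, 14]
r7 m[sun→φ0] = [0, 0, 0]
r8 m[φ0→ice] = [0, 1, 1]
r8 m[φ0→sun] = [17, 19, 14]
r8 m[φ1→ice] = [10, 14, 8]
r8 m[φ1→sprk] = [7, 6, 9]
r8 m[φ2→snow] = [13, 11, 17]
r8 m[φ2→sprk] = [6, 4, 5]
r8 m[φ3→cld] = [16, 15, 14]
r8 m[φ3→snow] = [4, 3, 2]
r8 m[φ4→ice] = [9, 3, 5]
r8 m[φ5→sprk] = [5, 4, 3]
r8 m[ice→φ0] = [19, 17, 13]
r8 m[ice→φ1] = [9, 4, 6]
r8 m[ice→φ4] = [10, 15, 9]
r8 m[cld→φ3] = [0, 0, 0]
r8 m[snow→φ2] = [4, 3, 2]
r8 m[snow→φ3] = [13, 11, 17]
r8 m[sprk→φ1] = [11, 8, 8]
r8 m[sprk→φ2] = [12, 10, 12]
r8 m[sprk→φ5] = [13, 10, 14]
r8 m[sun→φ0] = [0, 0, 0]
fixed point reached at round 8
traceback from ice: (ice=2, cld=2, snow=1, sprk=1, sun=2), score=14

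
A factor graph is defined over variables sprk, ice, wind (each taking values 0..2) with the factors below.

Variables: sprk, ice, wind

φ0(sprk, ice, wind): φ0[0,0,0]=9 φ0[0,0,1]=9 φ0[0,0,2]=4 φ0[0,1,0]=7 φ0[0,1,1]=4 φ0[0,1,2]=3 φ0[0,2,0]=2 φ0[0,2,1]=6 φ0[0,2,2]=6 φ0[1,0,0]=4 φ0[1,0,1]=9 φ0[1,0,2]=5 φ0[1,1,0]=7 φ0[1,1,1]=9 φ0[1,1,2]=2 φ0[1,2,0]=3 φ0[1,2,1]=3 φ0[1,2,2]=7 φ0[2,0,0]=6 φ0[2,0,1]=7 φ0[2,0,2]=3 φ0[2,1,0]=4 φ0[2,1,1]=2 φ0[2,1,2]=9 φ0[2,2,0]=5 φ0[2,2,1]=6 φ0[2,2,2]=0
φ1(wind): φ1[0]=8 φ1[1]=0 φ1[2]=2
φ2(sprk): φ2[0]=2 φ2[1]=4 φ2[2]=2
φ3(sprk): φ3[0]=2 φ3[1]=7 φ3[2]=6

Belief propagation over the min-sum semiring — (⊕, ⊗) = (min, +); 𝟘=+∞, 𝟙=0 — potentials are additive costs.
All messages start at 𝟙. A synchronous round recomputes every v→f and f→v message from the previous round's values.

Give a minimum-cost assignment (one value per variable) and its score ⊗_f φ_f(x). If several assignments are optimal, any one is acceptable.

init: all messages = 𝟙 over 3 values
r1 m[φ0→sprk] = [2, 2, 0]
r1 m[φ0→ice] = [3, 2, 0]
r1 m[φ0→wind] = [2, 2, 0]
r1 m[φ1→wind] = [8, 0, 2]
r1 m[φ2→sprk] = [2, 4, 2]
r1 m[φ3→sprk] = [2, 7, 6]
r1 m[sprk→φ0] = [0, 0, 0]
r1 m[sprk→φ2] = [0, 0, 0]
r1 m[sprk→φ3] = [0, 0, 0]
r1 m[ice→φ0] = [0, 0, 0]
r1 m[wind→φ0] = [0, 0, 0]
r1 m[wind→φ1] = [0, 0, 0]
r2 m[φ0→sprk] = [2, 2, 0]
r2 m[φ0→ice] = [3, 2, 0]
r2 m[φ0→wind] = [2, 2, 0]
r2 m[φ1→wind] = [8, 0, 2]
r2 m[φ2→sprk] = [2, 4, 2]
r2 m[φ3→sprk] = [2, 7, 6]
r2 m[sprk→φ0] = [4, 11, 8]
r2 m[sprk→φ2] = [4, 9, 6]
r2 m[sprk→φ3] = [4, 6, 2]
r2 m[ice→φ0] = [0, 0, 0]
r2 m[wind→φ0] = [8, 0, 2]
r2 m[wind→φ1] = [2, 2, 0]
r3 m[φ0→sprk] = [4, 3, 2]
r3 m[φ0→ice] = [10, 8, 10]
r3 m[φ0→wind] = [6, 8, 7]
r3 m[φ1→wind] = [8, 0, 2]
r3 m[φ2→sprk] = [2, 4, 2]
r3 m[φ3→sprk] = [2, 7, 6]
r3 m[sprk→φ0] = [4, 11, 8]
r3 m[sprk→φ2] = [4, 9, 6]
r3 m[sprk→φ3] = [4, 6, 2]
r3 m[ice→φ0] = [0, 0, 0]
r3 m[wind→φ0] = [8, 0, 2]
r3 m[wind→φ1] = [2, 2, 0]
r4 m[φ0→sprk] = [4, 3, 2]
r4 m[φ0→ice] = [10, 8, 10]
r4 m[φ0→wind] = [6, 8, 7]
r4 m[φ1→wind] = [8, 0, 2]
r4 m[φ2→sprk] = [2, 4, 2]
r4 m[φ3→sprk] = [2, 7, 6]
r4 m[sprk→φ0] = [4, 11, 8]
r4 m[sprk→φ2] = [6, 10, 8]
r4 m[sprk→φ3] = [6, 7, 4]
r4 m[ice→φ0] = [0, 0, 0]
r4 m[wind→φ0] = [8, 0, 2]
r4 m[wind→φ1] = [6, 8, 7]
r5 m[φ0→sprk] = [4, 3, 2]
r5 m[φ0→ice] = [10, 8, 10]
r5 m[φ0→wind] = [6, 8, 7]
r5 m[φ1→wind] = [8, 0, 2]
r5 m[φ2→sprk] = [2, 4, 2]
r5 m[φ3→sprk] = [2, 7, 6]
r5 m[sprk→φ0] = [4, 11, 8]
r5 m[sprk→φ2] = [6, 10, 8]
r5 m[sprk→φ3] = [6, 7, 4]
r5 m[ice→φ0] = [0, 0, 0]
r5 m[wind→φ0] = [8, 0, 2]
r5 m[wind→φ1] = [6, 8, 7]
fixed point reached at round 5
traceback from sprk: (sprk=0, ice=1, wind=1), score=8

assignment: (sprk=0, ice=1, wind=1); score = 8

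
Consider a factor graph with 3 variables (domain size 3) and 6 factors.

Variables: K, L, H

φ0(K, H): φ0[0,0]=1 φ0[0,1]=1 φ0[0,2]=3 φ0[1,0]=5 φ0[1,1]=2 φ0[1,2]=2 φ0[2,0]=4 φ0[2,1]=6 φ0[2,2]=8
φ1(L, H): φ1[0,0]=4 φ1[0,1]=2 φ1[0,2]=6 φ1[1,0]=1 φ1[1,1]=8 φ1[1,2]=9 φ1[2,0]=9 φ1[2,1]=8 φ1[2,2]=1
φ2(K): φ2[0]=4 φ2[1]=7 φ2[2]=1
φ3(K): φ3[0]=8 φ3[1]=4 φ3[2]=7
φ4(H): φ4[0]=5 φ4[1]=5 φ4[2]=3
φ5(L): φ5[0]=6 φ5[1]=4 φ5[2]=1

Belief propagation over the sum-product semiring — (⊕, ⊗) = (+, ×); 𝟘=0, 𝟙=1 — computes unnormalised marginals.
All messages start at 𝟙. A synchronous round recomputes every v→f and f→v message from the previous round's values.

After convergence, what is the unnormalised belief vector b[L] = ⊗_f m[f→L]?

init: all messages = 𝟙 over 3 values
r1 m[φ0→K] = [5, 9, 18]
r1 m[φ0→H] = [10, 9, 13]
r1 m[φ1→L] = [12, 18, 18]
r1 m[φ1→H] = [14, 18, 16]
r1 m[φ2→K] = [4, 7, 1]
r1 m[φ3→K] = [8, 4, 7]
r1 m[φ4→H] = [5, 5, 3]
r1 m[φ5→L] = [6, 4, 1]
r1 m[K→φ0] = [1, 1, 1]
r1 m[K→φ2] = [1, 1, 1]
r1 m[K→φ3] = [1, 1, 1]
r1 m[L→φ1] = [1, 1, 1]
r1 m[L→φ5] = [1, 1, 1]
r1 m[H→φ0] = [1, 1, 1]
r1 m[H→φ1] = [1, 1, 1]
r1 m[H→φ4] = [1, 1, 1]
r2 m[φ0→K] = [5, 9, 18]
r2 m[φ0→H] = [10, 9, 13]
r2 m[φ1→L] = [12, 18, 18]
r2 m[φ1→H] = [14, 18, 16]
r2 m[φ2→K] = [4, 7, 1]
r2 m[φ3→K] = [8, 4, 7]
r2 m[φ4→H] = [5, 5, 3]
r2 m[φ5→L] = [6, 4, 1]
r2 m[K→φ0] = [32, 28, 7]
r2 m[K→φ2] = [40, 36, 126]
r2 m[K→φ3] = [20, 63, 18]
r2 m[L→φ1] = [6, 4, 1]
r2 m[L→φ5] = [12, 18, 18]
r2 m[H→φ0] = [70, 90, 48]
r2 m[H→φ1] = [50, 45, 39]
r2 m[H→φ4] = [140, 162, 208]
r3 m[φ0→K] = [304, 626, 1204]
r3 m[φ0→H] = [200, 130, 208]
r3 m[φ1→L] = [524, 761, 849]
r3 m[φ1→H] = [37, 52, 73]
r3 m[φ2→K] = [4, 7, 1]
r3 m[φ3→K] = [8, 4, 7]
r3 m[φ4→H] = [5, 5, 3]
r3 m[φ5→L] = [6, 4, 1]
r3 m[K→φ0] = [32, 28, 7]
r3 m[K→φ2] = [40, 36, 126]
r3 m[K→φ3] = [20, 63, 18]
r3 m[L→φ1] = [6, 4, 1]
r3 m[L→φ5] = [12, 18, 18]
r3 m[H→φ0] = [70, 90, 48]
r3 m[H→φ1] = [50, 45, 39]
r3 m[H→φ4] = [140, 162, 208]
r4 m[φ0→K] = [304, 626, 1204]
r4 m[φ0→H] = [200, 130, 208]
r4 m[φ1→L] = [524, 761, 849]
r4 m[φ1→H] = [37, 52, 73]
r4 m[φ2→K] = [4, 7, 1]
r4 m[φ3→K] = [8, 4, 7]
r4 m[φ4→H] = [5, 5, 3]
r4 m[φ5→L] = [6, 4, 1]
r4 m[K→φ0] = [32, 28, 7]
r4 m[K→φ2] = [2432, 2504, 8428]
r4 m[K→φ3] = [1216, 4382, 1204]
r4 m[L→φ1] = [6, 4, 1]
r4 m[L→φ5] = [524, 761, 849]
r4 m[H→φ0] = [185, 260, 219]
r4 m[H→φ1] = [1000, 650, 624]
r4 m[H→φ4] = [7400, 6760, 15184]
r5 m[φ0→K] = [1102, 1883, 4052]
r5 m[φ0→H] = [200, 130, 208]
r5 m[φ1→L] = [9044, 11816, 14824]
r5 m[φ1→H] = [37, 52, 73]
r5 m[φ2→K] = [4, 7, 1]
r5 m[φ3→K] = [8, 4, 7]
r5 m[φ4→H] = [5, 5, 3]
r5 m[φ5→L] = [6, 4, 1]
r5 m[K→φ0] = [32, 28, 7]
r5 m[K→φ2] = [2432, 2504, 8428]
r5 m[K→φ3] = [1216, 4382, 1204]
r5 m[L→φ1] = [6, 4, 1]
r5 m[L→φ5] = [524, 761, 849]
r5 m[H→φ0] = [185, 260, 219]
r5 m[H→φ1] = [1000, 650, 624]
r5 m[H→φ4] = [7400, 6760, 15184]
r6 m[φ0→K] = [1102, 1883, 4052]
r6 m[φ0→H] = [200, 130, 208]
r6 m[φ1→L] = [9044, 11816, 14824]
r6 m[φ1→H] = [37, 52, 73]
r6 m[φ2→K] = [4, 7, 1]
r6 m[φ3→K] = [8, 4, 7]
r6 m[φ4→H] = [5, 5, 3]
r6 m[φ5→L] = [6, 4, 1]
r6 m[K→φ0] = [32, 28, 7]
r6 m[K→φ2] = [8816, 7532, 28364]
r6 m[K→φ3] = [4408, 13181, 4052]
r6 m[L→φ1] = [6, 4, 1]
r6 m[L→φ5] = [9044, 11816, 14824]
r6 m[H→φ0] = [185, 260, 219]
r6 m[H→φ1] = [1000, 650, 624]
r6 m[H→φ4] = [7400, 6760, 15184]
r7 m[φ0→K] = [1102, 1883, 4052]
r7 m[φ0→H] = [200, 130, 208]
r7 m[φ1→L] = [9044, 11816, 14824]
r7 m[φ1→H] = [37, 52, 73]
r7 m[φ2→K] = [4, 7, 1]
r7 m[φ3→K] = [8, 4, 7]
r7 m[φ4→H] = [5, 5, 3]
r7 m[φ5→L] = [6, 4, 1]
r7 m[K→φ0] = [32, 28, 7]
r7 m[K→φ2] = [8816, 7532, 28364]
r7 m[K→φ3] = [4408, 13181, 4052]
r7 m[L→φ1] = [6, 4, 1]
r7 m[L→φ5] = [9044, 11816, 14824]
r7 m[H→φ0] = [185, 260, 219]
r7 m[H→φ1] = [1000, 650, 624]
r7 m[H→φ4] = [7400, 6760, 15184]
fixed point reached at round 7
b[L] = ⊗ incoming = [54264, 47264, 14824]

b[L] = [54264, 47264, 14824]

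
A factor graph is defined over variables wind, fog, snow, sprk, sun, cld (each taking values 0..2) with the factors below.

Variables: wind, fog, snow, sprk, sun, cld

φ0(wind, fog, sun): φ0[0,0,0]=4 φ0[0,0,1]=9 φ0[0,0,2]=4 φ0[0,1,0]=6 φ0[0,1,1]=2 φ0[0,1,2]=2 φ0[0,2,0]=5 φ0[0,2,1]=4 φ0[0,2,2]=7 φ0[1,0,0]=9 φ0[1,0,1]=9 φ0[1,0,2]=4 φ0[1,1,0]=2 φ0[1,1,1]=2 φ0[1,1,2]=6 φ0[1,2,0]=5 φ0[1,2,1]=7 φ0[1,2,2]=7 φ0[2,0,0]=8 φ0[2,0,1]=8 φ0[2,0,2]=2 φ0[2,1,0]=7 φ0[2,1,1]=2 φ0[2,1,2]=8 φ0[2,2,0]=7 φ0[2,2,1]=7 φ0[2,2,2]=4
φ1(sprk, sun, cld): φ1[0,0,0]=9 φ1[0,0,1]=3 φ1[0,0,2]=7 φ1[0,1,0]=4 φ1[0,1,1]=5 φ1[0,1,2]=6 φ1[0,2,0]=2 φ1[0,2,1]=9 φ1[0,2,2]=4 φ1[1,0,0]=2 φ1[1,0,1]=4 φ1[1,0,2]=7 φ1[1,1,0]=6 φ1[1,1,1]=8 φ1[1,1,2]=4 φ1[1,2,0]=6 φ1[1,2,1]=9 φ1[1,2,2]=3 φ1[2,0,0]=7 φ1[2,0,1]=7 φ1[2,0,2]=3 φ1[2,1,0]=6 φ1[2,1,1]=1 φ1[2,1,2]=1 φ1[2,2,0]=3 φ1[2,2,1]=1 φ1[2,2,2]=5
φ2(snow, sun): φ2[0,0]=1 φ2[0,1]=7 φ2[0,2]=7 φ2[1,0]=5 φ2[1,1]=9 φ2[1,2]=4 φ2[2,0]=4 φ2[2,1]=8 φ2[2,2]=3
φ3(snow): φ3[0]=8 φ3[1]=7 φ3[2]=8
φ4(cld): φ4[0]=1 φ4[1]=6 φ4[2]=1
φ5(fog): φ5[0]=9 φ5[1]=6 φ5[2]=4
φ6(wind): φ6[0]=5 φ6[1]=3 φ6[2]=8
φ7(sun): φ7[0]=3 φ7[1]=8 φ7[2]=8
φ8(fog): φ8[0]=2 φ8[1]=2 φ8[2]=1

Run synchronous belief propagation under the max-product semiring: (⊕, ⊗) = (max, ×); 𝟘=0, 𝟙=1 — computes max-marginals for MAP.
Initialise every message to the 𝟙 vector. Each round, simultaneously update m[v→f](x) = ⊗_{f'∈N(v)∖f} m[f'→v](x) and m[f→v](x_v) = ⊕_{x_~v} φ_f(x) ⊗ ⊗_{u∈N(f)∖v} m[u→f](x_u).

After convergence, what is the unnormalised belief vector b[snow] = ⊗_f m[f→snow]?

b[snow] = [24772608, 27869184, 28311552]

init: all messages = 𝟙 over 3 values
r1 m[φ0→wind] = [9, 9, 8]
r1 m[φ0→fog] = [9, 8, 7]
r1 m[φ0→sun] = [9, 9, 8]
r1 m[φ1→sprk] = [9, 9, 7]
r1 m[φ1→sun] = [9, 8, 9]
r1 m[φ1→cld] = [9, 9, 7]
r1 m[φ2→snow] = [7, 9, 8]
r1 m[φ2→sun] = [5, 9, 7]
r1 m[φ3→snow] = [8, 7, 8]
r1 m[φ4→cld] = [1, 6, 1]
r1 m[φ5→fog] = [9, 6, 4]
r1 m[φ6→wind] = [5, 3, 8]
r1 m[φ7→sun] = [3, 8, 8]
r1 m[φ8→fog] = [2, 2, 1]
r1 m[wind→φ0] = [1, 1, 1]
r1 m[wind→φ6] = [1, 1, 1]
r1 m[fog→φ0] = [1, 1, 1]
r1 m[fog→φ5] = [1, 1, 1]
r1 m[fog→φ8] = [1, 1, 1]
r1 m[snow→φ2] = [1, 1, 1]
r1 m[snow→φ3] = [1, 1, 1]
r1 m[sprk→φ1] = [1, 1, 1]
r1 m[sun→φ0] = [1, 1, 1]
r1 m[sun→φ1] = [1, 1, 1]
r1 m[sun→φ2] = [1, 1, 1]
r1 m[sun→φ7] = [1, 1, 1]
r1 m[cld→φ1] = [1, 1, 1]
r1 m[cld→φ4] = [1, 1, 1]
r2 m[φ0→wind] = [9, 9, 8]
r2 m[φ0→fog] = [9, 8, 7]
r2 m[φ0→sun] = [9, 9, 8]
r2 m[φ1→sprk] = [9, 9, 7]
r2 m[φ1→sun] = [9, 8, 9]
r2 m[φ1→cld] = [9, 9, 7]
r2 m[φ2→snow] = [7, 9, 8]
r2 m[φ2→sun] = [5, 9, 7]
r2 m[φ3→snow] = [8, 7, 8]
r2 m[φ4→cld] = [1, 6, 1]
r2 m[φ5→fog] = [9, 6, 4]
r2 m[φ6→wind] = [5, 3, 8]
r2 m[φ7→sun] = [3, 8, 8]
r2 m[φ8→fog] = [2, 2, 1]
r2 m[wind→φ0] = [5, 3, 8]
r2 m[wind→φ6] = [9, 9, 8]
r2 m[fog→φ0] = [18, 12, 4]
r2 m[fog→φ5] = [18, 16, 7]
r2 m[fog→φ8] = [81, 48, 28]
r2 m[snow→φ2] = [8, 7, 8]
r2 m[snow→φ3] = [7, 9, 8]
r2 m[sprk→φ1] = [1, 1, 1]
r2 m[sun→φ0] = [135, 576, 504]
r2 m[sun→φ1] = [135, 648, 448]
r2 m[sun→φ2] = [243, 576, 576]
r2 m[sun→φ7] = [405, 648, 504]
r2 m[cld→φ1] = [1, 6, 1]
r2 m[cld→φ4] = [9, 9, 7]
r3 m[φ0→wind] = [93312, 93312, 82944]
r3 m[φ0→fog] = [36864, 32256, 32256]
r3 m[φ0→sun] = [1152, 1152, 768]
r3 m[φ1→sprk] = [24192, 31104, 5670]
r3 m[φ1→sun] = [42, 48, 54]
r3 m[φ1→cld] = [3888, 5184, 3888]
r3 m[φ2→snow] = [4032, 5184, 4608]
r3 m[φ2→sun] = [35, 64, 56]
r3 m[φ3→snow] = [8, 7, 8]
r3 m[φ4→cld] = [1, 6, 1]
r3 m[φ5→fog] = [9, 6, 4]
r3 m[φ6→wind] = [5, 3, 8]
r3 m[φ7→sun] = [3, 8, 8]
r3 m[φ8→fog] = [2, 2, 1]
r3 m[wind→φ0] = [5, 3, 8]
r3 m[wind→φ6] = [9, 9, 8]
r3 m[fog→φ0] = [18, 12, 4]
r3 m[fog→φ5] = [18, 16, 7]
r3 m[fog→φ8] = [81, 48, 28]
r3 m[snow→φ2] = [8, 7, 8]
r3 m[snow→φ3] = [7, 9, 8]
r3 m[sprk→φ1] = [1, 1, 1]
r3 m[sun→φ0] = [135, 576, 504]
r3 m[sun→φ1] = [135, 648, 448]
r3 m[sun→φ2] = [243, 576, 576]
r3 m[sun→φ7] = [405, 648, 504]
r3 m[cld→φ1] = [1, 6, 1]
r3 m[cld→φ4] = [9, 9, 7]
r4 m[φ0→wind] = [93312, 93312, 82944]
r4 m[φ0→fog] = [36864, 32256, 32256]
r4 m[φ0→sun] = [1152, 1152, 768]
r4 m[φ1→sprk] = [24192, 31104, 5670]
r4 m[φ1→sun] = [42, 48, 54]
r4 m[φ1→cld] = [3888, 5184, 3888]
r4 m[φ2→snow] = [4032, 5184, 4608]
r4 m[φ2→sun] = [35, 64, 56]
r4 m[φ3→snow] = [8, 7, 8]
r4 m[φ4→cld] = [1, 6, 1]
r4 m[φ5→fog] = [9, 6, 4]
r4 m[φ6→wind] = [5, 3, 8]
r4 m[φ7→sun] = [3, 8, 8]
r4 m[φ8→fog] = [2, 2, 1]
r4 m[wind→φ0] = [5, 3, 8]
r4 m[wind→φ6] = [93312, 93312, 82944]
r4 m[fog→φ0] = [18, 12, 4]
r4 m[fog→φ5] = [73728, 64512, 32256]
r4 m[fog→φ8] = [331776, 193536, 129024]
r4 m[snow→φ2] = [8, 7, 8]
r4 m[snow→φ3] = [4032, 5184, 4608]
r4 m[sprk→φ1] = [1, 1, 1]
r4 m[sun→φ0] = [4410, 24576, 24192]
r4 m[sun→φ1] = [120960, 589824, 344064]
r4 m[sun→φ2] = [145152, 442368, 331776]
r4 m[sun→φ7] = [1693440, 3538944, 2322432]
r4 m[cld→φ1] = [1, 6, 1]
r4 m[cld→φ4] = [3888, 5184, 3888]
r5 m[φ0→wind] = [3981312, 3981312, 3538944]
r5 m[φ0→fog] = [1572864, 1548288, 1376256]
r5 m[φ0→sun] = [1152, 1152, 768]
r5 m[φ1→sprk] = [18579456, 28311552, 5080320]
r5 m[φ1→sun] = [42, 48, 54]
r5 m[φ1→cld] = [3538944, 4718592, 3538944]
r5 m[φ2→snow] = [3096576, 3981312, 3538944]
r5 m[φ2→sun] = [35, 64, 56]
r5 m[φ3→snow] = [8, 7, 8]
r5 m[φ4→cld] = [1, 6, 1]
r5 m[φ5→fog] = [9, 6, 4]
r5 m[φ6→wind] = [5, 3, 8]
r5 m[φ7→sun] = [3, 8, 8]
r5 m[φ8→fog] = [2, 2, 1]
r5 m[wind→φ0] = [5, 3, 8]
r5 m[wind→φ6] = [93312, 93312, 82944]
r5 m[fog→φ0] = [18, 12, 4]
r5 m[fog→φ5] = [73728, 64512, 32256]
r5 m[fog→φ8] = [331776, 193536, 129024]
r5 m[snow→φ2] = [8, 7, 8]
r5 m[snow→φ3] = [4032, 5184, 4608]
r5 m[sprk→φ1] = [1, 1, 1]
r5 m[sun→φ0] = [4410, 24576, 24192]
r5 m[sun→φ1] = [120960, 589824, 344064]
r5 m[sun→φ2] = [145152, 442368, 331776]
r5 m[sun→φ7] = [1693440, 3538944, 2322432]
r5 m[cld→φ1] = [1, 6, 1]
r5 m[cld→φ4] = [3888, 5184, 3888]
r6 m[φ0→wind] = [3981312, 3981312, 3538944]
r6 m[φ0→fog] = [1572864, 1548288, 1376256]
r6 m[φ0→sun] = [1152, 1152, 768]
r6 m[φ1→sprk] = [18579456, 28311552, 5080320]
r6 m[φ1→sun] = [42, 48, 54]
r6 m[φ1→cld] = [3538944, 4718592, 3538944]
r6 m[φ2→snow] = [3096576, 3981312, 3538944]
r6 m[φ2→sun] = [35, 64, 56]
r6 m[φ3→snow] = [8, 7, 8]
r6 m[φ4→cld] = [1, 6, 1]
r6 m[φ5→fog] = [9, 6, 4]
r6 m[φ6→wind] = [5, 3, 8]
r6 m[φ7→sun] = [3, 8, 8]
r6 m[φ8→fog] = [2, 2, 1]
r6 m[wind→φ0] = [5, 3, 8]
r6 m[wind→φ6] = [3981312, 3981312, 3538944]
r6 m[fog→φ0] = [18, 12, 4]
r6 m[fog→φ5] = [3145728, 3096576, 1376256]
r6 m[fog→φ8] = [14155776, 9289728, 5505024]
r6 m[snow→φ2] = [8, 7, 8]
r6 m[snow→φ3] = [3096576, 3981312, 3538944]
r6 m[sprk→φ1] = [1, 1, 1]
r6 m[sun→φ0] = [4410, 24576, 24192]
r6 m[sun→φ1] = [120960, 589824, 344064]
r6 m[sun→φ2] = [145152, 442368, 331776]
r6 m[sun→φ7] = [1693440, 3538944, 2322432]
r6 m[cld→φ1] = [1, 6, 1]
r6 m[cld→φ4] = [3538944, 4718592, 3538944]
r7 m[φ0→wind] = [3981312, 3981312, 3538944]
r7 m[φ0→fog] = [1572864, 1548288, 1376256]
r7 m[φ0→sun] = [1152, 1152, 768]
r7 m[φ1→sprk] = [18579456, 28311552, 5080320]
r7 m[φ1→sun] = [42, 48, 54]
r7 m[φ1→cld] = [3538944, 4718592, 3538944]
r7 m[φ2→snow] = [3096576, 3981312, 3538944]
r7 m[φ2→sun] = [35, 64, 56]
r7 m[φ3→snow] = [8, 7, 8]
r7 m[φ4→cld] = [1, 6, 1]
r7 m[φ5→fog] = [9, 6, 4]
r7 m[φ6→wind] = [5, 3, 8]
r7 m[φ7→sun] = [3, 8, 8]
r7 m[φ8→fog] = [2, 2, 1]
r7 m[wind→φ0] = [5, 3, 8]
r7 m[wind→φ6] = [3981312, 3981312, 3538944]
r7 m[fog→φ0] = [18, 12, 4]
r7 m[fog→φ5] = [3145728, 3096576, 1376256]
r7 m[fog→φ8] = [14155776, 9289728, 5505024]
r7 m[snow→φ2] = [8, 7, 8]
r7 m[snow→φ3] = [3096576, 3981312, 3538944]
r7 m[sprk→φ1] = [1, 1, 1]
r7 m[sun→φ0] = [4410, 24576, 24192]
r7 m[sun→φ1] = [120960, 589824, 344064]
r7 m[sun→φ2] = [145152, 442368, 331776]
r7 m[sun→φ7] = [1693440, 3538944, 2322432]
r7 m[cld→φ1] = [1, 6, 1]
r7 m[cld→φ4] = [3538944, 4718592, 3538944]
fixed point reached at round 7
b[snow] = ⊗ incoming = [24772608, 27869184, 28311552]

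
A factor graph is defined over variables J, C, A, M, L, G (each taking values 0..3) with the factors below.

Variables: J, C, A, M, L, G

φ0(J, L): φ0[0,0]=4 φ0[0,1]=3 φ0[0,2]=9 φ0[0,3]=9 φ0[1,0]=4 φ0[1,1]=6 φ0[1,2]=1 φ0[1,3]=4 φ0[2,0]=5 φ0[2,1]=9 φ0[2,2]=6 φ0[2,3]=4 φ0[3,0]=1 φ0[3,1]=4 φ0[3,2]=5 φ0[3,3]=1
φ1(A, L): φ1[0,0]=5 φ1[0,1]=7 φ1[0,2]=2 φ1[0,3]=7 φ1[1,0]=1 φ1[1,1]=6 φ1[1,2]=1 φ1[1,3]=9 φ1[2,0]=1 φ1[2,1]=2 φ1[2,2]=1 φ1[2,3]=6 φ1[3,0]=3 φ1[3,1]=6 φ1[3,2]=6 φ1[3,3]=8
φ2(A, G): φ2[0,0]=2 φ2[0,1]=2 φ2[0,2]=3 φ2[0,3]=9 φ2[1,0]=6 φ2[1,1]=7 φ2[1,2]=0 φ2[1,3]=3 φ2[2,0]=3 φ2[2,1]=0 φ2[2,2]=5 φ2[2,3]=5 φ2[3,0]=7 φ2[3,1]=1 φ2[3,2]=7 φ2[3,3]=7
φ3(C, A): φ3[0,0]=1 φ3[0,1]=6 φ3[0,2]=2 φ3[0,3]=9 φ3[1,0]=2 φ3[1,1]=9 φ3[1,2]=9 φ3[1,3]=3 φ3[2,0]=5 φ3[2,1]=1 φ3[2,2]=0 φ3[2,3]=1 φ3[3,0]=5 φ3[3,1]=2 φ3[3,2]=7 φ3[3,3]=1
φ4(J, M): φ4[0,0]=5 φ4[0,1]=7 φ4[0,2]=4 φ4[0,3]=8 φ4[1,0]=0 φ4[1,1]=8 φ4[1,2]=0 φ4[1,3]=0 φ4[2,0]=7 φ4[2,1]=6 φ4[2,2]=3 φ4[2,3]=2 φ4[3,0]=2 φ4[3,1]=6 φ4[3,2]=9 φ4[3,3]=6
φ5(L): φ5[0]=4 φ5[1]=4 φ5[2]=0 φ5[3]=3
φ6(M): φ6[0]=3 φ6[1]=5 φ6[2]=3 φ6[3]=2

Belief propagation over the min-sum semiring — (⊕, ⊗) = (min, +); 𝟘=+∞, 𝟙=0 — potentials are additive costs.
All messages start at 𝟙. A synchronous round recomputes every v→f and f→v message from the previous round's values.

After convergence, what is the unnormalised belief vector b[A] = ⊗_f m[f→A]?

b[A] = [8, 5, 4, 11]

init: all messages = 𝟙 over 4 values
r1 m[φ0→J] = [3, 1, 4, 1]
r1 m[φ0→L] = [1, 3, 1, 1]
r1 m[φ1→A] = [2, 1, 1, 3]
r1 m[φ1→L] = [1, 2, 1, 6]
r1 m[φ2→A] = [2, 0, 0, 1]
r1 m[φ2→G] = [2, 0, 0, 3]
r1 m[φ3→C] = [1, 2, 0, 1]
r1 m[φ3→A] = [1, 1, 0, 1]
r1 m[φ4→J] = [4, 0, 2, 2]
r1 m[φ4→M] = [0, 6, 0, 0]
r1 m[φ5→L] = [4, 4, 0, 3]
r1 m[φ6→M] = [3, 5, 3, 2]
r1 m[J→φ0] = [0, 0, 0, 0]
r1 m[J→φ4] = [0, 0, 0, 0]
r1 m[C→φ3] = [0, 0, 0, 0]
r1 m[A→φ1] = [0, 0, 0, 0]
r1 m[A→φ2] = [0, 0, 0, 0]
r1 m[A→φ3] = [0, 0, 0, 0]
r1 m[M→φ4] = [0, 0, 0, 0]
r1 m[M→φ6] = [0, 0, 0, 0]
r1 m[L→φ0] = [0, 0, 0, 0]
r1 m[L→φ1] = [0, 0, 0, 0]
r1 m[L→φ5] = [0, 0, 0, 0]
r1 m[G→φ2] = [0, 0, 0, 0]
r2 m[φ0→J] = [3, 1, 4, 1]
r2 m[φ0→L] = [1, 3, 1, 1]
r2 m[φ1→A] = [2, 1, 1, 3]
r2 m[φ1→L] = [1, 2, 1, 6]
r2 m[φ2→A] = [2, 0, 0, 1]
r2 m[φ2→G] = [2, 0, 0, 3]
r2 m[φ3→C] = [1, 2, 0, 1]
r2 m[φ3→A] = [1, 1, 0, 1]
r2 m[φ4→J] = [4, 0, 2, 2]
r2 m[φ4→M] = [0, 6, 0, 0]
r2 m[φ5→L] = [4, 4, 0, 3]
r2 m[φ6→M] = [3, 5, 3, 2]
r2 m[J→φ0] = [4, 0, 2, 2]
r2 m[J→φ4] = [3, 1, 4, 1]
r2 m[C→φ3] = [0, 0, 0, 0]
r2 m[A→φ1] = [3, 1, 0, 2]
r2 m[A→φ2] = [3, 2, 1, 4]
r2 m[A→φ3] = [4, 1, 1, 4]
r2 m[M→φ4] = [3, 5, 3, 2]
r2 m[M→φ6] = [0, 6, 0, 0]
r2 m[L→φ0] = [5, 6, 1, 9]
r2 m[L→φ1] = [5, 7, 1, 4]
r2 m[L→φ5] = [2, 5, 2, 7]
r2 m[G→φ2] = [0, 0, 0, 0]
r3 m[φ0→J] = [9, 2, 7, 6]
r3 m[φ0→L] = [3, 6, 1, 3]
r3 m[φ1→A] = [3, 2, 2, 7]
r3 m[φ1→L] = [1, 2, 1, 6]
r3 m[φ2→A] = [2, 0, 0, 1]
r3 m[φ2→G] = [4, 1, 2, 5]
r3 m[φ3→C] = [3, 6, 1, 3]
r3 m[φ3→A] = [1, 1, 0, 1]
r3 m[φ4→J] = [7, 2, 4, 5]
r3 m[φ4→M] = [1, 7, 1, 1]
r3 m[φ5→L] = [4, 4, 0, 3]
r3 m[φ6→M] = [3, 5, 3, 2]
r3 m[J→φ0] = [4, 0, 2, 2]
r3 m[J→φ4] = [3, 1, 4, 1]
r3 m[C→φ3] = [0, 0, 0, 0]
r3 m[A→φ1] = [3, 1, 0, 2]
r3 m[A→φ2] = [3, 2, 1, 4]
r3 m[A→φ3] = [4, 1, 1, 4]
r3 m[M→φ4] = [3, 5, 3, 2]
r3 m[M→φ6] = [0, 6, 0, 0]
r3 m[L→φ0] = [5, 6, 1, 9]
r3 m[L→φ1] = [5, 7, 1, 4]
r3 m[L→φ5] = [2, 5, 2, 7]
r3 m[G→φ2] = [0, 0, 0, 0]
r4 m[φ0→J] = [9, 2, 7, 6]
r4 m[φ0→L] = [3, 6, 1, 3]
r4 m[φ1→A] = [3, 2, 2, 7]
r4 m[φ1→L] = [1, 2, 1, 6]
r4 m[φ2→A] = [2, 0, 0, 1]
r4 m[φ2→G] = [4, 1, 2, 5]
r4 m[φ3→C] = [3, 6, 1, 3]
r4 m[φ3→A] = [1, 1, 0, 1]
r4 m[φ4→J] = [7, 2, 4, 5]
r4 m[φ4→M] = [1, 7, 1, 1]
r4 m[φ5→L] = [4, 4, 0, 3]
r4 m[φ6→M] = [3, 5, 3, 2]
r4 m[J→φ0] = [7, 2, 4, 5]
r4 m[J→φ4] = [9, 2, 7, 6]
r4 m[C→φ3] = [0, 0, 0, 0]
r4 m[A→φ1] = [3, 1, 0, 2]
r4 m[A→φ2] = [4, 3, 2, 8]
r4 m[A→φ3] = [5, 2, 2, 8]
r4 m[M→φ4] = [3, 5, 3, 2]
r4 m[M→φ6] = [1, 7, 1, 1]
r4 m[L→φ0] = [5, 6, 1, 9]
r4 m[L→φ1] = [7, 10, 1, 6]
r4 m[L→φ5] = [4, 8, 2, 9]
r4 m[G→φ2] = [0, 0, 0, 0]
r5 m[φ0→J] = [9, 2, 7, 6]
r5 m[φ0→L] = [6, 8, 3, 6]
r5 m[φ1→A] = [3, 2, 2, 7]
r5 m[φ1→L] = [1, 2, 1, 6]
r5 m[φ2→A] = [2, 0, 0, 1]
r5 m[φ2→G] = [5, 2, 3, 6]
r5 m[φ3→C] = [4, 7, 2, 4]
r5 m[φ3→A] = [1, 1, 0, 1]
r5 m[φ4→J] = [7, 2, 4, 5]
r5 m[φ4→M] = [2, 10, 2, 2]
r5 m[φ5→L] = [4, 4, 0, 3]
r5 m[φ6→M] = [3, 5, 3, 2]
r5 m[J→φ0] = [7, 2, 4, 5]
r5 m[J→φ4] = [9, 2, 7, 6]
r5 m[C→φ3] = [0, 0, 0, 0]
r5 m[A→φ1] = [3, 1, 0, 2]
r5 m[A→φ2] = [4, 3, 2, 8]
r5 m[A→φ3] = [5, 2, 2, 8]
r5 m[M→φ4] = [3, 5, 3, 2]
r5 m[M→φ6] = [1, 7, 1, 1]
r5 m[L→φ0] = [5, 6, 1, 9]
r5 m[L→φ1] = [7, 10, 1, 6]
r5 m[L→φ5] = [4, 8, 2, 9]
r5 m[G→φ2] = [0, 0, 0, 0]
r6 m[φ0→J] = [9, 2, 7, 6]
r6 m[φ0→L] = [6, 8, 3, 6]
r6 m[φ1→A] = [3, 2, 2, 7]
r6 m[φ1→L] = [1, 2, 1, 6]
r6 m[φ2→A] = [2, 0, 0, 1]
r6 m[φ2→G] = [5, 2, 3, 6]
r6 m[φ3→C] = [4, 7, 2, 4]
r6 m[φ3→A] = [1, 1, 0, 1]
r6 m[φ4→J] = [7, 2, 4, 5]
r6 m[φ4→M] = [2, 10, 2, 2]
r6 m[φ5→L] = [4, 4, 0, 3]
r6 m[φ6→M] = [3, 5, 3, 2]
r6 m[J→φ0] = [7, 2, 4, 5]
r6 m[J→φ4] = [9, 2, 7, 6]
r6 m[C→φ3] = [0, 0, 0, 0]
r6 m[A→φ1] = [3, 1, 0, 2]
r6 m[A→φ2] = [4, 3, 2, 8]
r6 m[A→φ3] = [5, 2, 2, 8]
r6 m[M→φ4] = [3, 5, 3, 2]
r6 m[M→φ6] = [2, 10, 2, 2]
r6 m[L→φ0] = [5, 6, 1, 9]
r6 m[L→φ1] = [10, 12, 3, 9]
r6 m[L→φ5] = [7, 10, 4, 12]
r6 m[G→φ2] = [0, 0, 0, 0]
r7 m[φ0→J] = [9, 2, 7, 6]
r7 m[φ0→L] = [6, 8, 3, 6]
r7 m[φ1→A] = [5, 4, 4, 9]
r7 m[φ1→L] = [1, 2, 1, 6]
r7 m[φ2→A] = [2, 0, 0, 1]
r7 m[φ2→G] = [5, 2, 3, 6]
r7 m[φ3→C] = [4, 7, 2, 4]
r7 m[φ3→A] = [1, 1, 0, 1]
r7 m[φ4→J] = [7, 2, 4, 5]
r7 m[φ4→M] = [2, 10, 2, 2]
r7 m[φ5→L] = [4, 4, 0, 3]
r7 m[φ6→M] = [3, 5, 3, 2]
r7 m[J→φ0] = [7, 2, 4, 5]
r7 m[J→φ4] = [9, 2, 7, 6]
r7 m[C→φ3] = [0, 0, 0, 0]
r7 m[A→φ1] = [3, 1, 0, 2]
r7 m[A→φ2] = [4, 3, 2, 8]
r7 m[A→φ3] = [5, 2, 2, 8]
r7 m[M→φ4] = [3, 5, 3, 2]
r7 m[M→φ6] = [2, 10, 2, 2]
r7 m[L→φ0] = [5, 6, 1, 9]
r7 m[L→φ1] = [10, 12, 3, 9]
r7 m[L→φ5] = [7, 10, 4, 12]
r7 m[G→φ2] = [0, 0, 0, 0]
r8 m[φ0→J] = [9, 2, 7, 6]
r8 m[φ0→L] = [6, 8, 3, 6]
r8 m[φ1→A] = [5, 4, 4, 9]
r8 m[φ1→L] = [1, 2, 1, 6]
r8 m[φ2→A] = [2, 0, 0, 1]
r8 m[φ2→G] = [5, 2, 3, 6]
r8 m[φ3→C] = [4, 7, 2, 4]
r8 m[φ3→A] = [1, 1, 0, 1]
r8 m[φ4→J] = [7, 2, 4, 5]
r8 m[φ4→M] = [2, 10, 2, 2]
r8 m[φ5→L] = [4, 4, 0, 3]
r8 m[φ6→M] = [3, 5, 3, 2]
r8 m[J→φ0] = [7, 2, 4, 5]
r8 m[J→φ4] = [9, 2, 7, 6]
r8 m[C→φ3] = [0, 0, 0, 0]
r8 m[A→φ1] = [3, 1, 0, 2]
r8 m[A→φ2] = [6, 5, 4, 10]
r8 m[A→φ3] = [7, 4, 4, 10]
r8 m[M→φ4] = [3, 5, 3, 2]
r8 m[M→φ6] = [2, 10, 2, 2]
r8 m[L→φ0] = [5, 6, 1, 9]
r8 m[L→φ1] = [10, 12, 3, 9]
r8 m[L→φ5] = [7, 10, 4, 12]
r8 m[G→φ2] = [0, 0, 0, 0]
r9 m[φ0→J] = [9, 2, 7, 6]
r9 m[φ0→L] = [6, 8, 3, 6]
r9 m[φ1→A] = [5, 4, 4, 9]
r9 m[φ1→L] = [1, 2, 1, 6]
r9 m[φ2→A] = [2, 0, 0, 1]
r9 m[φ2→G] = [7, 4, 5, 8]
r9 m[φ3→C] = [6, 9, 4, 6]
r9 m[φ3→A] = [1, 1, 0, 1]
r9 m[φ4→J] = [7, 2, 4, 5]
r9 m[φ4→M] = [2, 10, 2, 2]
r9 m[φ5→L] = [4, 4, 0, 3]
r9 m[φ6→M] = [3, 5, 3, 2]
r9 m[J→φ0] = [7, 2, 4, 5]
r9 m[J→φ4] = [9, 2, 7, 6]
r9 m[C→φ3] = [0, 0, 0, 0]
r9 m[A→φ1] = [3, 1, 0, 2]
r9 m[A→φ2] = [6, 5, 4, 10]
r9 m[A→φ3] = [7, 4, 4, 10]
r9 m[M→φ4] = [3, 5, 3, 2]
r9 m[M→φ6] = [2, 10, 2, 2]
r9 m[L→φ0] = [5, 6, 1, 9]
r9 m[L→φ1] = [10, 12, 3, 9]
r9 m[L→φ5] = [7, 10, 4, 12]
r9 m[G→φ2] = [0, 0, 0, 0]
r10 m[φ0→J] = [9, 2, 7, 6]
r10 m[φ0→L] = [6, 8, 3, 6]
r10 m[φ1→A] = [5, 4, 4, 9]
r10 m[φ1→L] = [1, 2, 1, 6]
r10 m[φ2→A] = [2, 0, 0, 1]
r10 m[φ2→G] = [7, 4, 5, 8]
r10 m[φ3→C] = [6, 9, 4, 6]
r10 m[φ3→A] = [1, 1, 0, 1]
r10 m[φ4→J] = [7, 2, 4, 5]
r10 m[φ4→M] = [2, 10, 2, 2]
r10 m[φ5→L] = [4, 4, 0, 3]
r10 m[φ6→M] = [3, 5, 3, 2]
r10 m[J→φ0] = [7, 2, 4, 5]
r10 m[J→φ4] = [9, 2, 7, 6]
r10 m[C→φ3] = [0, 0, 0, 0]
r10 m[A→φ1] = [3, 1, 0, 2]
r10 m[A→φ2] = [6, 5, 4, 10]
r10 m[A→φ3] = [7, 4, 4, 10]
r10 m[M→φ4] = [3, 5, 3, 2]
r10 m[M→φ6] = [2, 10, 2, 2]
r10 m[L→φ0] = [5, 6, 1, 9]
r10 m[L→φ1] = [10, 12, 3, 9]
r10 m[L→φ5] = [7, 10, 4, 12]
r10 m[G→φ2] = [0, 0, 0, 0]
fixed point reached at round 10
b[A] = ⊗ incoming = [8, 5, 4, 11]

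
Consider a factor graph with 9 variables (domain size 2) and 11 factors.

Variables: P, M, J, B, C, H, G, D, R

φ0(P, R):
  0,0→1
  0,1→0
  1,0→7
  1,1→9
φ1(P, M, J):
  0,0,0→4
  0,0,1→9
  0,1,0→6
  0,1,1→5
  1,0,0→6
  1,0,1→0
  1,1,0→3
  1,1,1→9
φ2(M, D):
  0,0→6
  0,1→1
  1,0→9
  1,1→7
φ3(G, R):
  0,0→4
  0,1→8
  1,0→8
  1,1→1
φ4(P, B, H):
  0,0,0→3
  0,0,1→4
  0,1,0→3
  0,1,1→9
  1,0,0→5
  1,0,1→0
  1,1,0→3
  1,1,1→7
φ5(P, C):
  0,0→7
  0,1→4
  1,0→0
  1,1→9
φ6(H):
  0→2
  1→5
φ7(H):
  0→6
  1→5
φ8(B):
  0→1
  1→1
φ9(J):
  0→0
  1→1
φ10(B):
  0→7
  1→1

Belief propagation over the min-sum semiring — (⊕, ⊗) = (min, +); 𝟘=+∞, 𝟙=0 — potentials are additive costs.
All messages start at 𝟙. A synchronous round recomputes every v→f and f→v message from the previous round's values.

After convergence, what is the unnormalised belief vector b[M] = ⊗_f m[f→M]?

b[M] = [23, 31]

init: all messages = 𝟙 over 2 values
r1 m[φ0→P] = [0, 7]
r1 m[φ0→R] = [1, 0]
r1 m[φ1→P] = [4, 0]
r1 m[φ1→M] = [0, 3]
r1 m[φ1→J] = [3, 0]
r1 m[φ2→M] = [1, 7]
r1 m[φ2→D] = [6, 1]
r1 m[φ3→G] = [4, 1]
r1 m[φ3→R] = [4, 1]
r1 m[φ4→P] = [3, 0]
r1 m[φ4→B] = [0, 3]
r1 m[φ4→H] = [3, 0]
r1 m[φ5→P] = [4, 0]
r1 m[φ5→C] = [0, 4]
r1 m[φ6→H] = [2, 5]
r1 m[φ7→H] = [6, 5]
r1 m[φ8→B] = [1, 1]
r1 m[φ9→J] = [0, 1]
r1 m[φ10→B] = [7, 1]
r1 m[P→φ0] = [0, 0]
r1 m[P→φ1] = [0, 0]
r1 m[P→φ4] = [0, 0]
r1 m[P→φ5] = [0, 0]
r1 m[M→φ1] = [0, 0]
r1 m[M→φ2] = [0, 0]
r1 m[J→φ1] = [0, 0]
r1 m[J→φ9] = [0, 0]
r1 m[B→φ4] = [0, 0]
r1 m[B→φ8] = [0, 0]
r1 m[B→φ10] = [0, 0]
r1 m[C→φ5] = [0, 0]
r1 m[H→φ4] = [0, 0]
r1 m[H→φ6] = [0, 0]
r1 m[H→φ7] = [0, 0]
r1 m[G→φ3] = [0, 0]
r1 m[D→φ2] = [0, 0]
r1 m[R→φ0] = [0, 0]
r1 m[R→φ3] = [0, 0]
r2 m[φ0→P] = [0, 7]
r2 m[φ0→R] = [1, 0]
r2 m[φ1→P] = [4, 0]
r2 m[φ1→M] = [0, 3]
r2 m[φ1→J] = [3, 0]
r2 m[φ2→M] = [1, 7]
r2 m[φ2→D] = [6, 1]
r2 m[φ3→G] = [4, 1]
r2 m[φ3→R] = [4, 1]
r2 m[φ4→P] = [3, 0]
r2 m[φ4→B] = [0, 3]
r2 m[φ4→H] = [3, 0]
r2 m[φ5→P] = [4, 0]
r2 m[φ5→C] = [0, 4]
r2 m[φ6→H] = [2, 5]
r2 m[φ7→H] = [6, 5]
r2 m[φ8→B] = [1, 1]
r2 m[φ9→J] = [0, 1]
r2 m[φ10→B] = [7, 1]
r2 m[P→φ0] = [11, 0]
r2 m[P→φ1] = [7, 7]
r2 m[P→φ4] = [8, 7]
r2 m[P→φ5] = [7, 7]
r2 m[M→φ1] = [1, 7]
r2 m[M→φ2] = [0, 3]
r2 m[J→φ1] = [0, 1]
r2 m[J→φ9] = [3, 0]
r2 m[B→φ4] = [8, 2]
r2 m[B→φ8] = [7, 4]
r2 m[B→φ10] = [1, 4]
r2 m[C→φ5] = [0, 0]
r2 m[H→φ4] = [8, 10]
r2 m[H→φ6] = [9, 5]
r2 m[H→φ7] = [5, 5]
r2 m[G→φ3] = [0, 0]
r2 m[D→φ2] = [0, 0]
r2 m[R→φ0] = [4, 1]
r2 m[R→φ3] = [1, 0]
r3 m[φ0→P] = [1, 10]
r3 m[φ0→R] = [7, 9]
r3 m[φ1→P] = [5, 2]
r3 m[φ1→M] = [8, 10]
r3 m[φ1→J] = [12, 8]
r3 m[φ2→M] = [1, 7]
r3 m[φ2→D] = [6, 1]
r3 m[φ3→G] = [5, 1]
r3 m[φ3→R] = [4, 1]
r3 m[φ4→P] = [13, 13]
r3 m[φ4→B] = [17, 18]
r3 m[φ4→H] = [12, 15]
r3 m[φ5→P] = [4, 0]
r3 m[φ5→C] = [7, 11]
r3 m[φ6→H] = [2, 5]
r3 m[φ7→H] = [6, 5]
r3 m[φ8→B] = [1, 1]
r3 m[φ9→J] = [0, 1]
r3 m[φ10→B] = [7, 1]
r3 m[P→φ0] = [11, 0]
r3 m[P→φ1] = [7, 7]
r3 m[P→φ4] = [8, 7]
r3 m[P→φ5] = [7, 7]
r3 m[M→φ1] = [1, 7]
r3 m[M→φ2] = [0, 3]
r3 m[J→φ1] = [0, 1]
r3 m[J→φ9] = [3, 0]
r3 m[B→φ4] = [8, 2]
r3 m[B→φ8] = [7, 4]
r3 m[B→φ10] = [1, 4]
r3 m[C→φ5] = [0, 0]
r3 m[H→φ4] = [8, 10]
r3 m[H→φ6] = [9, 5]
r3 m[H→φ7] = [5, 5]
r3 m[G→φ3] = [0, 0]
r3 m[D→φ2] = [0, 0]
r3 m[R→φ0] = [4, 1]
r3 m[R→φ3] = [1, 0]
r4 m[φ0→P] = [1, 10]
r4 m[φ0→R] = [7, 9]
r4 m[φ1→P] = [5, 2]
r4 m[φ1→M] = [8, 10]
r4 m[φ1→J] = [12, 8]
r4 m[φ2→M] = [1, 7]
r4 m[φ2→D] = [6, 1]
r4 m[φ3→G] = [5, 1]
r4 m[φ3→R] = [4, 1]
r4 m[φ4→P] = [13, 13]
r4 m[φ4→B] = [17, 18]
r4 m[φ4→H] = [12, 15]
r4 m[φ5→P] = [4, 0]
r4 m[φ5→C] = [7, 11]
r4 m[φ6→H] = [2, 5]
r4 m[φ7→H] = [6, 5]
r4 m[φ8→B] = [1, 1]
r4 m[φ9→J] = [0, 1]
r4 m[φ10→B] = [7, 1]
r4 m[P→φ0] = [22, 15]
r4 m[P→φ1] = [18, 23]
r4 m[P→φ4] = [10, 12]
r4 m[P→φ5] = [19, 25]
r4 m[M→φ1] = [1, 7]
r4 m[M→φ2] = [8, 10]
r4 m[J→φ1] = [0, 1]
r4 m[J→φ9] = [12, 8]
r4 m[B→φ4] = [8, 2]
r4 m[B→φ8] = [24, 19]
r4 m[B→φ10] = [18, 19]
r4 m[C→φ5] = [0, 0]
r4 m[H→φ4] = [8, 10]
r4 m[H→φ6] = [18, 20]
r4 m[H→φ7] = [14, 20]
r4 m[G→φ3] = [0, 0]
r4 m[D→φ2] = [0, 0]
r4 m[R→φ0] = [4, 1]
r4 m[R→φ3] = [7, 9]
r5 m[φ0→P] = [1, 10]
r5 m[φ0→R] = [22, 22]
r5 m[φ1→P] = [5, 2]
r5 m[φ1→M] = [22, 24]
r5 m[φ1→J] = [23, 24]
r5 m[φ2→M] = [1, 7]
r5 m[φ2→D] = [14, 9]
r5 m[φ3→G] = [11, 10]
r5 m[φ3→R] = [4, 1]
r5 m[φ4→P] = [13, 13]
r5 m[φ4→B] = [21, 21]
r5 m[φ4→H] = [15, 20]
r5 m[φ5→P] = [4, 0]
r5 m[φ5→C] = [25, 23]
r5 m[φ6→H] = [2, 5]
r5 m[φ7→H] = [6, 5]
r5 m[φ8→B] = [1, 1]
r5 m[φ9→J] = [0, 1]
r5 m[φ10→B] = [7, 1]
r5 m[P→φ0] = [22, 15]
r5 m[P→φ1] = [18, 23]
r5 m[P→φ4] = [10, 12]
r5 m[P→φ5] = [19, 25]
r5 m[M→φ1] = [1, 7]
r5 m[M→φ2] = [8, 10]
r5 m[J→φ1] = [0, 1]
r5 m[J→φ9] = [12, 8]
r5 m[B→φ4] = [8, 2]
r5 m[B→φ8] = [24, 19]
r5 m[B→φ10] = [18, 19]
r5 m[C→φ5] = [0, 0]
r5 m[H→φ4] = [8, 10]
r5 m[H→φ6] = [18, 20]
r5 m[H→φ7] = [14, 20]
r5 m[G→φ3] = [0, 0]
r5 m[D→φ2] = [0, 0]
r5 m[R→φ0] = [4, 1]
r5 m[R→φ3] = [7, 9]
r6 m[φ0→P] = [1, 10]
r6 m[φ0→R] = [22, 22]
r6 m[φ1→P] = [5, 2]
r6 m[φ1→M] = [22, 24]
r6 m[φ1→J] = [23, 24]
r6 m[φ2→M] = [1, 7]
r6 m[φ2→D] = [14, 9]
r6 m[φ3→G] = [11, 10]
r6 m[φ3→R] = [4, 1]
r6 m[φ4→P] = [13, 13]
r6 m[φ4→B] = [21, 21]
r6 m[φ4→H] = [15, 20]
r6 m[φ5→P] = [4, 0]
r6 m[φ5→C] = [25, 23]
r6 m[φ6→H] = [2, 5]
r6 m[φ7→H] = [6, 5]
r6 m[φ8→B] = [1, 1]
r6 m[φ9→J] = [0, 1]
r6 m[φ10→B] = [7, 1]
r6 m[P→φ0] = [22, 15]
r6 m[P→φ1] = [18, 23]
r6 m[P→φ4] = [10, 12]
r6 m[P→φ5] = [19, 25]
r6 m[M→φ1] = [1, 7]
r6 m[M→φ2] = [22, 24]
r6 m[J→φ1] = [0, 1]
r6 m[J→φ9] = [23, 24]
r6 m[B→φ4] = [8, 2]
r6 m[B→φ8] = [28, 22]
r6 m[B→φ10] = [22, 22]
r6 m[C→φ5] = [0, 0]
r6 m[H→φ4] = [8, 10]
r6 m[H→φ6] = [21, 25]
r6 m[H→φ7] = [17, 25]
r6 m[G→φ3] = [0, 0]
r6 m[D→φ2] = [0, 0]
r6 m[R→φ0] = [4, 1]
r6 m[R→φ3] = [22, 22]
r7 m[φ0→P] = [1, 10]
r7 m[φ0→R] = [22, 22]
r7 m[φ1→P] = [5, 2]
r7 m[φ1→M] = [22, 24]
r7 m[φ1→J] = [23, 24]
r7 m[φ2→M] = [1, 7]
r7 m[φ2→D] = [28, 23]
r7 m[φ3→G] = [26, 23]
r7 m[φ3→R] = [4, 1]
r7 m[φ4→P] = [13, 13]
r7 m[φ4→B] = [21, 21]
r7 m[φ4→H] = [15, 20]
r7 m[φ5→P] = [4, 0]
r7 m[φ5→C] = [25, 23]
r7 m[φ6→H] = [2, 5]
r7 m[φ7→H] = [6, 5]
r7 m[φ8→B] = [1, 1]
r7 m[φ9→J] = [0, 1]
r7 m[φ10→B] = [7, 1]
r7 m[P→φ0] = [22, 15]
r7 m[P→φ1] = [18, 23]
r7 m[P→φ4] = [10, 12]
r7 m[P→φ5] = [19, 25]
r7 m[M→φ1] = [1, 7]
r7 m[M→φ2] = [22, 24]
r7 m[J→φ1] = [0, 1]
r7 m[J→φ9] = [23, 24]
r7 m[B→φ4] = [8, 2]
r7 m[B→φ8] = [28, 22]
r7 m[B→φ10] = [22, 22]
r7 m[C→φ5] = [0, 0]
r7 m[H→φ4] = [8, 10]
r7 m[H→φ6] = [21, 25]
r7 m[H→φ7] = [17, 25]
r7 m[G→φ3] = [0, 0]
r7 m[D→φ2] = [0, 0]
r7 m[R→φ0] = [4, 1]
r7 m[R→φ3] = [22, 22]
r8 m[φ0→P] = [1, 10]
r8 m[φ0→R] = [22, 22]
r8 m[φ1→P] = [5, 2]
r8 m[φ1→M] = [22, 24]
r8 m[φ1→J] = [23, 24]
r8 m[φ2→M] = [1, 7]
r8 m[φ2→D] = [28, 23]
r8 m[φ3→G] = [26, 23]
r8 m[φ3→R] = [4, 1]
r8 m[φ4→P] = [13, 13]
r8 m[φ4→B] = [21, 21]
r8 m[φ4→H] = [15, 20]
r8 m[φ5→P] = [4, 0]
r8 m[φ5→C] = [25, 23]
r8 m[φ6→H] = [2, 5]
r8 m[φ7→H] = [6, 5]
r8 m[φ8→B] = [1, 1]
r8 m[φ9→J] = [0, 1]
r8 m[φ10→B] = [7, 1]
r8 m[P→φ0] = [22, 15]
r8 m[P→φ1] = [18, 23]
r8 m[P→φ4] = [10, 12]
r8 m[P→φ5] = [19, 25]
r8 m[M→φ1] = [1, 7]
r8 m[M→φ2] = [22, 24]
r8 m[J→φ1] = [0, 1]
r8 m[J→φ9] = [23, 24]
r8 m[B→φ4] = [8, 2]
r8 m[B→φ8] = [28, 22]
r8 m[B→φ10] = [22, 22]
r8 m[C→φ5] = [0, 0]
r8 m[H→φ4] = [8, 10]
r8 m[H→φ6] = [21, 25]
r8 m[H→φ7] = [17, 25]
r8 m[G→φ3] = [0, 0]
r8 m[D→φ2] = [0, 0]
r8 m[R→φ0] = [4, 1]
r8 m[R→φ3] = [22, 22]
fixed point reached at round 8
b[M] = ⊗ incoming = [23, 31]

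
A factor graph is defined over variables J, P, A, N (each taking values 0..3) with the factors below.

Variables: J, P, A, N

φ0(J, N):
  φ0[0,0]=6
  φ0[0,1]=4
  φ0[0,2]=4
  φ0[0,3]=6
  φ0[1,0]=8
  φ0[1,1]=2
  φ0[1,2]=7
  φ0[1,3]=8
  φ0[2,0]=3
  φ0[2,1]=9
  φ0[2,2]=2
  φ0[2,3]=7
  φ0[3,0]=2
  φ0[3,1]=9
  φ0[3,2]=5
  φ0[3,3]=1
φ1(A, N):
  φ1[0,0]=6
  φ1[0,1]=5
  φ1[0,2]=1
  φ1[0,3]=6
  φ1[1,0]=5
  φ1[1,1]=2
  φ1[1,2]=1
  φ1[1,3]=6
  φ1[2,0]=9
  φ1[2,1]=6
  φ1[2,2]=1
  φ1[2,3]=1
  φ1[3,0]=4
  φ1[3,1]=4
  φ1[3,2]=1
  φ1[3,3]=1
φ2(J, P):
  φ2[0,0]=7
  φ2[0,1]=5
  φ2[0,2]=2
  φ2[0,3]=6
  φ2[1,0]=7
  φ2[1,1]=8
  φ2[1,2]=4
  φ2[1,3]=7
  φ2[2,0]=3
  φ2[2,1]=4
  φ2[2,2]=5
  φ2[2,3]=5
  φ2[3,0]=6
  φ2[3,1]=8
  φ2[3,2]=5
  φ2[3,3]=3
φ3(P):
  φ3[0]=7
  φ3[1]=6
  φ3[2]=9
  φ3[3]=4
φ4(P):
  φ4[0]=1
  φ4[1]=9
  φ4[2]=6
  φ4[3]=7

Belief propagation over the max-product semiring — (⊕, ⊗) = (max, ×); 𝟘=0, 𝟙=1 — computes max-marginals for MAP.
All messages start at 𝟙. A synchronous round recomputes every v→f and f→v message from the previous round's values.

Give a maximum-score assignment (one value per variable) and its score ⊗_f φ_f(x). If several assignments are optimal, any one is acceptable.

assignment: (J=1, P=1, A=2, N=0); score = 31104

init: all messages = 𝟙 over 4 values
r1 m[φ0→J] = [6, 8, 9, 9]
r1 m[φ0→N] = [8, 9, 7, 8]
r1 m[φ1→A] = [6, 6, 9, 4]
r1 m[φ1→N] = [9, 6, 1, 6]
r1 m[φ2→J] = [7, 8, 5, 8]
r1 m[φ2→P] = [7, 8, 5, 7]
r1 m[φ3→P] = [7, 6, 9, 4]
r1 m[φ4→P] = [1, 9, 6, 7]
r1 m[J→φ0] = [1, 1, 1, 1]
r1 m[J→φ2] = [1, 1, 1, 1]
r1 m[P→φ2] = [1, 1, 1, 1]
r1 m[P→φ3] = [1, 1, 1, 1]
r1 m[P→φ4] = [1, 1, 1, 1]
r1 m[A→φ1] = [1, 1, 1, 1]
r1 m[N→φ0] = [1, 1, 1, 1]
r1 m[N→φ1] = [1, 1, 1, 1]
r2 m[φ0→J] = [6, 8, 9, 9]
r2 m[φ0→N] = [8, 9, 7, 8]
r2 m[φ1→A] = [6, 6, 9, 4]
r2 m[φ1→N] = [9, 6, 1, 6]
r2 m[φ2→J] = [7, 8, 5, 8]
r2 m[φ2→P] = [7, 8, 5, 7]
r2 m[φ3→P] = [7, 6, 9, 4]
r2 m[φ4→P] = [1, 9, 6, 7]
r2 m[J→φ0] = [7, 8, 5, 8]
r2 m[J→φ2] = [6, 8, 9, 9]
r2 m[P→φ2] = [7, 54, 54, 28]
r2 m[P→φ3] = [7, 72, 30, 49]
r2 m[P→φ4] = [49, 48, 45, 28]
r2 m[A→φ1] = [1, 1, 1, 1]
r2 m[N→φ0] = [9, 6, 1, 6]
r2 m[N→φ1] = [8, 9, 7, 8]
r3 m[φ0→J] = [54, 72, 54, 54]
r3 m[φ0→N] = [64, 72, 56, 64]
r3 m[φ1→A] = [48, 48, 72, 36]
r3 m[φ1→N] = [9, 6, 1, 6]
r3 m[φ2→J] = [270, 432, 270, 432]
r3 m[φ2→P] = [56, 72, 45, 56]
r3 m[φ3→P] = [7, 6, 9, 4]
r3 m[φ4→P] = [1, 9, 6, 7]
r3 m[J→φ0] = [7, 8, 5, 8]
r3 m[J→φ2] = [6, 8, 9, 9]
r3 m[P→φ2] = [7, 54, 54, 28]
r3 m[P→φ3] = [7, 72, 30, 49]
r3 m[P→φ4] = [49, 48, 45, 28]
r3 m[A→φ1] = [1, 1, 1, 1]
r3 m[N→φ0] = [9, 6, 1, 6]
r3 m[N→φ1] = [8, 9, 7, 8]
r4 m[φ0→J] = [54, 72, 54, 54]
r4 m[φ0→N] = [64, 72, 56, 64]
r4 m[φ1→A] = [48, 48, 72, 36]
r4 m[φ1→N] = [9, 6, 1, 6]
r4 m[φ2→J] = [270, 432, 270, 432]
r4 m[φ2→P] = [56, 72, 45, 56]
r4 m[φ3→P] = [7, 6, 9, 4]
r4 m[φ4→P] = [1, 9, 6, 7]
r4 m[J→φ0] = [270, 432, 270, 432]
r4 m[J→φ2] = [54, 72, 54, 54]
r4 m[P→φ2] = [7, 54, 54, 28]
r4 m[P→φ3] = [56, 648, 270, 392]
r4 m[P→φ4] = [392, 432, 405, 224]
r4 m[A→φ1] = [1, 1, 1, 1]
r4 m[N→φ0] = [9, 6, 1, 6]
r4 m[N→φ1] = [64, 72, 56, 64]
r5 m[φ0→J] = [54, 72, 54, 54]
r5 m[φ0→N] = [3456, 3888, 3024, 3456]
r5 m[φ1→A] = [384, 384, 576, 288]
r5 m[φ1→N] = [9, 6, 1, 6]
r5 m[φ2→J] = [270, 432, 270, 432]
r5 m[φ2→P] = [504, 576, 288, 504]
r5 m[φ3→P] = [7, 6, 9, 4]
r5 m[φ4→P] = [1, 9, 6, 7]
r5 m[J→φ0] = [270, 432, 270, 432]
r5 m[J→φ2] = [54, 72, 54, 54]
r5 m[P→φ2] = [7, 54, 54, 28]
r5 m[P→φ3] = [56, 648, 270, 392]
r5 m[P→φ4] = [392, 432, 405, 224]
r5 m[A→φ1] = [1, 1, 1, 1]
r5 m[N→φ0] = [9, 6, 1, 6]
r5 m[N→φ1] = [64, 72, 56, 64]
r6 m[φ0→J] = [54, 72, 54, 54]
r6 m[φ0→N] = [3456, 3888, 3024, 3456]
r6 m[φ1→A] = [384, 384, 576, 288]
r6 m[φ1→N] = [9, 6, 1, 6]
r6 m[φ2→J] = [270, 432, 270, 432]
r6 m[φ2→P] = [504, 576, 288, 504]
r6 m[φ3→P] = [7, 6, 9, 4]
r6 m[φ4→P] = [1, 9, 6, 7]
r6 m[J→φ0] = [270, 432, 270, 432]
r6 m[J→φ2] = [54, 72, 54, 54]
r6 m[P→φ2] = [7, 54, 54, 28]
r6 m[P→φ3] = [504, 5184, 1728, 3528]
r6 m[P→φ4] = [3528, 3456, 2592, 2016]
r6 m[A→φ1] = [1, 1, 1, 1]
r6 m[N→φ0] = [9, 6, 1, 6]
r6 m[N→φ1] = [3456, 3888, 3024, 3456]
r7 m[φ0→J] = [54, 72, 54, 54]
r7 m[φ0→N] = [3456, 3888, 3024, 3456]
r7 m[φ1→A] = [20736, 20736, 31104, 15552]
r7 m[φ1→N] = [9, 6, 1, 6]
r7 m[φ2→J] = [270, 432, 270, 432]
r7 m[φ2→P] = [504, 576, 288, 504]
r7 m[φ3→P] = [7, 6, 9, 4]
r7 m[φ4→P] = [1, 9, 6, 7]
r7 m[J→φ0] = [270, 432, 270, 432]
r7 m[J→φ2] = [54, 72, 54, 54]
r7 m[P→φ2] = [7, 54, 54, 28]
r7 m[P→φ3] = [504, 5184, 1728, 3528]
r7 m[P→φ4] = [3528, 3456, 2592, 2016]
r7 m[A→φ1] = [1, 1, 1, 1]
r7 m[N→φ0] = [9, 6, 1, 6]
r7 m[N→φ1] = [3456, 3888, 3024, 3456]
r8 m[φ0→J] = [54, 72, 54, 54]
r8 m[φ0→N] = [3456, 3888, 3024, 3456]
r8 m[φ1→A] = [20736, 20736, 31104, 15552]
r8 m[φ1→N] = [9, 6, 1, 6]
r8 m[φ2→J] = [270, 432, 270, 432]
r8 m[φ2→P] = [504, 576, 288, 504]
r8 m[φ3→P] = [7, 6, 9, 4]
r8 m[φ4→P] = [1, 9, 6, 7]
r8 m[J→φ0] = [270, 432, 270, 432]
r8 m[J→φ2] = [54, 72, 54, 54]
r8 m[P→φ2] = [7, 54, 54, 28]
r8 m[P→φ3] = [504, 5184, 1728, 3528]
r8 m[P→φ4] = [3528, 3456, 2592, 2016]
r8 m[A→φ1] = [1, 1, 1, 1]
r8 m[N→φ0] = [9, 6, 1, 6]
r8 m[N→φ1] = [3456, 3888, 3024, 3456]
fixed point reached at round 8
traceback from J: (J=1, P=1, A=2, N=0), score=31104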